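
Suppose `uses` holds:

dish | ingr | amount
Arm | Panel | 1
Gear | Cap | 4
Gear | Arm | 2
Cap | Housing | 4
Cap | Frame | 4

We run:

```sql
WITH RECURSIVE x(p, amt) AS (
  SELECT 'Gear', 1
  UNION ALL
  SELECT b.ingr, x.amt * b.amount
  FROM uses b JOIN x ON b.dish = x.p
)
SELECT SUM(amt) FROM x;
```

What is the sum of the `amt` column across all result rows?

Base: (Gear, amt=1).
Iteration 1: components of {Gear} -> Arm = 1*2 = 2, Cap = 1*4 = 4.
Iteration 2: components of {Arm,Cap} -> Frame = 4*4 = 16, Housing = 4*4 = 16, Panel = 2*1 = 2.
Iteration 3: no further components; recursion stops.
SUM(amt) = 1 + 4 + 2 + 16 + 16 + 2 = 41.

41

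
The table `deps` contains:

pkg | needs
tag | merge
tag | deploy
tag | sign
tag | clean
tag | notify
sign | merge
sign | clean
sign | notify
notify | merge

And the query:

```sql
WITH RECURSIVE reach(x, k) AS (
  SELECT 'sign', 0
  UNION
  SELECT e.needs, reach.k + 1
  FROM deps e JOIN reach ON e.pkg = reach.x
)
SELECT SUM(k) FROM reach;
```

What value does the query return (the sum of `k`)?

5

Base: (sign, k=0).
Iteration 1: edges from {sign} -> (clean, k=1), (merge, k=1), (notify, k=1).
Iteration 2: edges from {clean,merge,notify} -> (merge, k=2).
Iteration 3: no outgoing edges from {merge}; recursion stops.
SUM(k) = 0 + 1 + 1 + 1 + 2 = 5.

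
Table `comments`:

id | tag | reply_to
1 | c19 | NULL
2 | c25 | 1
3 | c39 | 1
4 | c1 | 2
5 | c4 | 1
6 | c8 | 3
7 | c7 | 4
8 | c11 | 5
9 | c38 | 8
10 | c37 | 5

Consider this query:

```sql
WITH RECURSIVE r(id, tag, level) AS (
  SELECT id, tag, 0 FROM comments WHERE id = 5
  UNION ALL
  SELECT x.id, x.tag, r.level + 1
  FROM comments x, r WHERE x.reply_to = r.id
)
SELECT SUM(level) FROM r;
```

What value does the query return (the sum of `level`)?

Base: id=5 (c4) at level 0.
Iteration 1: rows with reply_to in {5} -> c11 (id 8, level 1), c37 (id 10, level 1).
Iteration 2: rows with reply_to in {8,10} -> c38 (id 9, level 2).
Iteration 3: no rows with reply_to in {9}; recursion stops.
SUM(level) = 0 + 1 + 1 + 2 = 4.

4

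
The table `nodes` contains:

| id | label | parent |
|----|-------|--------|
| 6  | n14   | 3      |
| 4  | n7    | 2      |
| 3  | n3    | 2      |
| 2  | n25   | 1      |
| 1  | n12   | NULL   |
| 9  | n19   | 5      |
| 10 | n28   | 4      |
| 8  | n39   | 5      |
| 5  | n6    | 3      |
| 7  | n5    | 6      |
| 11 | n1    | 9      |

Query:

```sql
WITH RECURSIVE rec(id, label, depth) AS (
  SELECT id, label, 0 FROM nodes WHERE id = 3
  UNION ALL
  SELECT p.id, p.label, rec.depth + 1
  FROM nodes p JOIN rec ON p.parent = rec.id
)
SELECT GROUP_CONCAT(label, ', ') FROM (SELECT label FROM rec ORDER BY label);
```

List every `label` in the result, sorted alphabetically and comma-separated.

Base: id=3 (n3) at depth 0.
Iteration 1: rows with parent in {3} -> n6 (id 5, depth 1), n14 (id 6, depth 1).
Iteration 2: rows with parent in {5,6} -> n5 (id 7, depth 2), n39 (id 8, depth 2), n19 (id 9, depth 2).
Iteration 3: rows with parent in {7,8,9} -> n1 (id 11, depth 3).
Iteration 4: no rows with parent in {11}; recursion stops.

n1, n14, n19, n3, n39, n5, n6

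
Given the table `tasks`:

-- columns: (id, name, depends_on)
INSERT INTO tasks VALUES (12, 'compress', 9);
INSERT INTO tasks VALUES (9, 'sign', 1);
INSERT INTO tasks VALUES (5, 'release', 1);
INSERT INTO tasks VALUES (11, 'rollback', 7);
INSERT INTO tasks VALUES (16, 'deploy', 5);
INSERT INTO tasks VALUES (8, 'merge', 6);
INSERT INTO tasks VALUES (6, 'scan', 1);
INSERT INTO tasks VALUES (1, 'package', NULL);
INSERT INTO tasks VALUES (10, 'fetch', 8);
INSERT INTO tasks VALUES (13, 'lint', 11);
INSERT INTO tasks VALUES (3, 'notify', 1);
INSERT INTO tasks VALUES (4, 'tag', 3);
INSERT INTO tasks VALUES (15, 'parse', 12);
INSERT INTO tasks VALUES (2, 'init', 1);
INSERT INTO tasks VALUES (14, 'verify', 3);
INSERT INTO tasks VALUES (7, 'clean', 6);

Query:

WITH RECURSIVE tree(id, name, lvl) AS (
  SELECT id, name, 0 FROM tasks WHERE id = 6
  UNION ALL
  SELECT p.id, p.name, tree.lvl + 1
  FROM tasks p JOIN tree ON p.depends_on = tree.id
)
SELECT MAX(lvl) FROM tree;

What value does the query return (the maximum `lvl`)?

3

Base: id=6 (scan) at lvl 0.
Iteration 1: rows with depends_on in {6} -> clean (id 7, lvl 1), merge (id 8, lvl 1).
Iteration 2: rows with depends_on in {7,8} -> fetch (id 10, lvl 2), rollback (id 11, lvl 2).
Iteration 3: rows with depends_on in {10,11} -> lint (id 13, lvl 3).
Iteration 4: no rows with depends_on in {13}; recursion stops.
lvl values: 0, 1, 1, 2, 2, 3; the maximum is 3.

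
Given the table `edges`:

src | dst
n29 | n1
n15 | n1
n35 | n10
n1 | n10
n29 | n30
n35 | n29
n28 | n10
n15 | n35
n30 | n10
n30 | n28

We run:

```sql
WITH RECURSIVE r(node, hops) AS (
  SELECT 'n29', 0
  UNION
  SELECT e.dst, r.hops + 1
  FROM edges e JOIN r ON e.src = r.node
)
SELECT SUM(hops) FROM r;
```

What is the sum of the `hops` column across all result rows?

9

Base: (n29, hops=0).
Iteration 1: edges from {n29} -> (n1, hops=1), (n30, hops=1).
Iteration 2: edges from {n1,n30} -> (n10, hops=2), (n28, hops=2). [UNION drops 1 duplicate row(s)]
Iteration 3: edges from {n10,n28} -> (n10, hops=3).
Iteration 4: no outgoing edges from {n10}; recursion stops.
SUM(hops) = 0 + 1 + 1 + 2 + 2 + 3 = 9.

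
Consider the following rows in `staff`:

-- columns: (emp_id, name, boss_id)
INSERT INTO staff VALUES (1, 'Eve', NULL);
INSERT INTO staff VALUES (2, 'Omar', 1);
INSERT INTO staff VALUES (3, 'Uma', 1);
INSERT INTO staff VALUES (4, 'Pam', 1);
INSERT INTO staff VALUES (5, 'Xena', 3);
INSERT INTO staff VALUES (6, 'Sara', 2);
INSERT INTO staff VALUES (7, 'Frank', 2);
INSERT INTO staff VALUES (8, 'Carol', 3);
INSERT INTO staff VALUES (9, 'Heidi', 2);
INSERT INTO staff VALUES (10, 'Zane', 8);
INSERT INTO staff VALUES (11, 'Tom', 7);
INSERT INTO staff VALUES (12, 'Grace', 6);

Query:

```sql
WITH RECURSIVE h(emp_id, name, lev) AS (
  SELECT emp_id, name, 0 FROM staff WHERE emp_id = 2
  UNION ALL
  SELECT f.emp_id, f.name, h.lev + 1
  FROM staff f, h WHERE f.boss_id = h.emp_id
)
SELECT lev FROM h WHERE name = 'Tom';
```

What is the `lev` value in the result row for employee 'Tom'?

Base: emp_id=2 (Omar) at lev 0.
Iteration 1: rows with boss_id in {2} -> Sara (id 6, lev 1), Frank (id 7, lev 1), Heidi (id 9, lev 1).
Iteration 2: rows with boss_id in {6,7,9} -> Tom (id 11, lev 2), Grace (id 12, lev 2).
Iteration 3: no rows with boss_id in {11,12}; recursion stops.

2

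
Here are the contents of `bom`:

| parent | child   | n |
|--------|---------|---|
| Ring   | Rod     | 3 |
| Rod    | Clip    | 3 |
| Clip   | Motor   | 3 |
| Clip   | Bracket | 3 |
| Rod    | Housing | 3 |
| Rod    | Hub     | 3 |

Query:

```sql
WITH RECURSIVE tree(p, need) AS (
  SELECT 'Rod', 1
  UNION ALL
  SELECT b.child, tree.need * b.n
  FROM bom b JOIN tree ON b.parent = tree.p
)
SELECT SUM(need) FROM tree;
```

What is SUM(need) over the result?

Base: (Rod, need=1).
Iteration 1: components of {Rod} -> Clip = 1*3 = 3, Housing = 1*3 = 3, Hub = 1*3 = 3.
Iteration 2: components of {Clip,Housing,Hub} -> Bracket = 3*3 = 9, Motor = 3*3 = 9.
Iteration 3: no further components; recursion stops.
SUM(need) = 1 + 3 + 3 + 3 + 9 + 9 = 28.

28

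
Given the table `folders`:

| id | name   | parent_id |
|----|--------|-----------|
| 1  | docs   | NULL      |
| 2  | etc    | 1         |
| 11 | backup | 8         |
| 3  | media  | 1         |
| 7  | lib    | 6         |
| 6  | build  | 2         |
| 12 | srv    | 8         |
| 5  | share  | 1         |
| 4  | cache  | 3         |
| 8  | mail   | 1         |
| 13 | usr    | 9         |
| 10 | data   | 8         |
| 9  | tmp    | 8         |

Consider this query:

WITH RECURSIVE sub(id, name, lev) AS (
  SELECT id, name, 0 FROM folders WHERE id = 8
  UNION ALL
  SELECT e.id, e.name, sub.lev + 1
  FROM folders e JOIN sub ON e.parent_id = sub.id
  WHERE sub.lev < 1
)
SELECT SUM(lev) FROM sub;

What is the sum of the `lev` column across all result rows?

Base: id=8 (mail) at lev 0.
Iteration 1: rows with parent_id in {8} -> tmp (id 9, lev 1), data (id 10, lev 1), backup (id 11, lev 1), srv (id 12, lev 1).
Iteration 2: lev < 1 fails for all current rows; recursion stops.
SUM(lev) = 0 + 1 + 1 + 1 + 1 = 4.

4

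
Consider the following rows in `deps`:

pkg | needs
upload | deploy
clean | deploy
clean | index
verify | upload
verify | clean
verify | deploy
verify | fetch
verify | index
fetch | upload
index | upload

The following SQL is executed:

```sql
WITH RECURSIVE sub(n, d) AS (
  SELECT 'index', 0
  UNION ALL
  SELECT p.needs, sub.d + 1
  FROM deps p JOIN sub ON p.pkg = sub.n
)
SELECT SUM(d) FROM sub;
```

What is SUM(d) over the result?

Base: (index, d=0).
Iteration 1: edges from {index} -> (upload, d=1).
Iteration 2: edges from {upload} -> (deploy, d=2).
Iteration 3: no outgoing edges from {deploy}; recursion stops.
SUM(d) = 0 + 1 + 2 = 3.

3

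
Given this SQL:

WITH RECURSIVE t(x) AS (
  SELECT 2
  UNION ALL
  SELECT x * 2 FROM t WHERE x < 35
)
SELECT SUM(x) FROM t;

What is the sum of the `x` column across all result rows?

126

Base: x=2.
Iteration 1: 2 < 35 holds -> x = 2 * 2 = 4.
Iteration 2: 4 < 35 holds -> x = 4 * 2 = 8.
Iteration 3: 8 < 35 holds -> x = 8 * 2 = 16.
Iteration 4: 16 < 35 holds -> x = 16 * 2 = 32.
Iteration 5: 32 < 35 holds -> x = 32 * 2 = 64.
Iteration 6: 64 < 35 fails; recursion stops.
SUM(x) = 2 + 4 + 8 + 16 + 32 + 64 = 126.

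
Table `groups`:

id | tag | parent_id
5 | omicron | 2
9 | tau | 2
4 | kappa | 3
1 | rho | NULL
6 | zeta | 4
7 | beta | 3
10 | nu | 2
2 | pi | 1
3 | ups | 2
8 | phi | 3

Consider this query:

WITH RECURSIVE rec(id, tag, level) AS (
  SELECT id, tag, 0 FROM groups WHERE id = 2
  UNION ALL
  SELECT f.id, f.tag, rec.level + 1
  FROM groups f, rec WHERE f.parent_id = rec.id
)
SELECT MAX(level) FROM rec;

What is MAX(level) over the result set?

3

Base: id=2 (pi) at level 0.
Iteration 1: rows with parent_id in {2} -> ups (id 3, level 1), omicron (id 5, level 1), tau (id 9, level 1), nu (id 10, level 1).
Iteration 2: rows with parent_id in {3,5,9,10} -> kappa (id 4, level 2), beta (id 7, level 2), phi (id 8, level 2).
Iteration 3: rows with parent_id in {4,7,8} -> zeta (id 6, level 3).
Iteration 4: no rows with parent_id in {6}; recursion stops.
level values: 0, 1, 1, 1, 1, 2, 2, 2, 3; the maximum is 3.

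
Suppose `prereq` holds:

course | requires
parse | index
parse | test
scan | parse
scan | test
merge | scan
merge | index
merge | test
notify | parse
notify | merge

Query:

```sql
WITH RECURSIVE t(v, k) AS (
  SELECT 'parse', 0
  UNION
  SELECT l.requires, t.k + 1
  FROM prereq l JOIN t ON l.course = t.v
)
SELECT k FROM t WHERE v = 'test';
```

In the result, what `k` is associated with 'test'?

1

Base: (parse, k=0).
Iteration 1: edges from {parse} -> (index, k=1), (test, k=1).
Iteration 2: no outgoing edges from {index,test}; recursion stops.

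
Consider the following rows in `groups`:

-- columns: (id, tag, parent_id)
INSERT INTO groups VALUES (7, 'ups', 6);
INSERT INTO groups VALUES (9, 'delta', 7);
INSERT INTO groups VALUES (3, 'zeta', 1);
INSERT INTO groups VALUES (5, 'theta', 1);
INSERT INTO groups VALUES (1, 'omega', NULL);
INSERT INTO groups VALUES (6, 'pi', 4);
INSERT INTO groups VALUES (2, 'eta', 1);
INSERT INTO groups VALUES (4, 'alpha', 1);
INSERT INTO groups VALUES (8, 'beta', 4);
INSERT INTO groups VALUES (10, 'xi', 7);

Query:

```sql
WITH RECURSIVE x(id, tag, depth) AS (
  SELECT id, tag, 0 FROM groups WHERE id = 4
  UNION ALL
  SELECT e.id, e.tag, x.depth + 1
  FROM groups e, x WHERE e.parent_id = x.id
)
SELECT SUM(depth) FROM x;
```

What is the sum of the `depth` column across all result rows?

10

Base: id=4 (alpha) at depth 0.
Iteration 1: rows with parent_id in {4} -> pi (id 6, depth 1), beta (id 8, depth 1).
Iteration 2: rows with parent_id in {6,8} -> ups (id 7, depth 2).
Iteration 3: rows with parent_id in {7} -> delta (id 9, depth 3), xi (id 10, depth 3).
Iteration 4: no rows with parent_id in {9,10}; recursion stops.
SUM(depth) = 0 + 1 + 1 + 2 + 3 + 3 = 10.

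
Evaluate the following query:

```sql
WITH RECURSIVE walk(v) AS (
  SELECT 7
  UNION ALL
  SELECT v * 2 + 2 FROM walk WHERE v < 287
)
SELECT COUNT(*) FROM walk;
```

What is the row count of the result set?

7

Base: v=7.
Iteration 1: 7 < 287 holds -> v = 7 * 2 + 2 = 16.
Iteration 2: 16 < 287 holds -> v = 16 * 2 + 2 = 34.
Iteration 3: 34 < 287 holds -> v = 34 * 2 + 2 = 70.
Iteration 4: 70 < 287 holds -> v = 70 * 2 + 2 = 142.
Iteration 5: 142 < 287 holds -> v = 142 * 2 + 2 = 286.
Iteration 6: 286 < 287 holds -> v = 286 * 2 + 2 = 574.
Iteration 7: 574 < 287 fails; recursion stops.
Total rows emitted: 7.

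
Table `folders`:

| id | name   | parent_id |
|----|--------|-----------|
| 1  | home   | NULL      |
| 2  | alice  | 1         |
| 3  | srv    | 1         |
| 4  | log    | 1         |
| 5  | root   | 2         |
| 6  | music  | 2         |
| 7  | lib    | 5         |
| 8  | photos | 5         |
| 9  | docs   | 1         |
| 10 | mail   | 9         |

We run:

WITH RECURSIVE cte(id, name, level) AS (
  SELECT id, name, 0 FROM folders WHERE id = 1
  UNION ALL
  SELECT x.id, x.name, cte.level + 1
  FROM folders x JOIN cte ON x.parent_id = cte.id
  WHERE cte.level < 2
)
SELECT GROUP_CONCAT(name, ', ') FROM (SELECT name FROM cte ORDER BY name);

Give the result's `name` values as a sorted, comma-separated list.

alice, docs, home, log, mail, music, root, srv

Base: id=1 (home) at level 0.
Iteration 1: rows with parent_id in {1} -> alice (id 2, level 1), srv (id 3, level 1), log (id 4, level 1), docs (id 9, level 1).
Iteration 2: rows with parent_id in {2,3,4,9} -> root (id 5, level 2), music (id 6, level 2), mail (id 10, level 2).
Iteration 3: level < 2 fails for all current rows; recursion stops.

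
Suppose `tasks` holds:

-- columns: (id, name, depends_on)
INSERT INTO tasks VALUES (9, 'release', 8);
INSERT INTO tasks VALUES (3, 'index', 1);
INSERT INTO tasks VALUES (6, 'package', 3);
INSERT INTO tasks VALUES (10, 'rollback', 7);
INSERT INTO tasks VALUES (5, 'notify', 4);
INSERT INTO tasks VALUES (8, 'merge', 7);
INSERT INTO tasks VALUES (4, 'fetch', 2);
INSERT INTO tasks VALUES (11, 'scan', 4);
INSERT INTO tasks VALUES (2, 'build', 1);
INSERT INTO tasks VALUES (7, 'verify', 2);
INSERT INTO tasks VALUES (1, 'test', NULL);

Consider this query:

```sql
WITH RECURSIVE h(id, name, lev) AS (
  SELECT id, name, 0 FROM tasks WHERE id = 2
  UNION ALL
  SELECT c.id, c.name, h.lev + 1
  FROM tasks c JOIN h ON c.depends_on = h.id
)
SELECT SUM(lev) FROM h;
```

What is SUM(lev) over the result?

Base: id=2 (build) at lev 0.
Iteration 1: rows with depends_on in {2} -> fetch (id 4, lev 1), verify (id 7, lev 1).
Iteration 2: rows with depends_on in {4,7} -> notify (id 5, lev 2), merge (id 8, lev 2), rollback (id 10, lev 2), scan (id 11, lev 2).
Iteration 3: rows with depends_on in {5,8,10,11} -> release (id 9, lev 3).
Iteration 4: no rows with depends_on in {9}; recursion stops.
SUM(lev) = 0 + 1 + 1 + 2 + 2 + 2 + 2 + 3 = 13.

13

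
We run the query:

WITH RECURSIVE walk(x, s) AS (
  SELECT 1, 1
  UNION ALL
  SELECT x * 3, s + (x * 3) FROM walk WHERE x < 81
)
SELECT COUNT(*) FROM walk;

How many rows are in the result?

5

Base: x=1, s=1.
Iteration 1: 1 < 81 holds -> x = 1 * 3 = 3, s = 1 + 3 = 4.
Iteration 2: 3 < 81 holds -> x = 3 * 3 = 9, s = 4 + 9 = 13.
Iteration 3: 9 < 81 holds -> x = 9 * 3 = 27, s = 13 + 27 = 40.
Iteration 4: 27 < 81 holds -> x = 27 * 3 = 81, s = 40 + 81 = 121.
Iteration 5: 81 < 81 fails; recursion stops.
Total rows emitted: 5.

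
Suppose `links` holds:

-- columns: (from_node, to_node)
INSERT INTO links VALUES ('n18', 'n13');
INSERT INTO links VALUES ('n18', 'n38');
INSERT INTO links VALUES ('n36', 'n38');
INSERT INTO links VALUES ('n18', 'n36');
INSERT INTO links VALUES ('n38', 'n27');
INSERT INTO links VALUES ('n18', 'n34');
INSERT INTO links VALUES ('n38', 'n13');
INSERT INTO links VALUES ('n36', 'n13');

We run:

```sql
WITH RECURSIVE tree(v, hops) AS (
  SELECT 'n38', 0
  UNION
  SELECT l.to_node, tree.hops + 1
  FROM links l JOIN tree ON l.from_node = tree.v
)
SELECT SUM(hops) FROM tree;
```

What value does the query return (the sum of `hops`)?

Base: (n38, hops=0).
Iteration 1: edges from {n38} -> (n13, hops=1), (n27, hops=1).
Iteration 2: no outgoing edges from {n13,n27}; recursion stops.
SUM(hops) = 0 + 1 + 1 = 2.

2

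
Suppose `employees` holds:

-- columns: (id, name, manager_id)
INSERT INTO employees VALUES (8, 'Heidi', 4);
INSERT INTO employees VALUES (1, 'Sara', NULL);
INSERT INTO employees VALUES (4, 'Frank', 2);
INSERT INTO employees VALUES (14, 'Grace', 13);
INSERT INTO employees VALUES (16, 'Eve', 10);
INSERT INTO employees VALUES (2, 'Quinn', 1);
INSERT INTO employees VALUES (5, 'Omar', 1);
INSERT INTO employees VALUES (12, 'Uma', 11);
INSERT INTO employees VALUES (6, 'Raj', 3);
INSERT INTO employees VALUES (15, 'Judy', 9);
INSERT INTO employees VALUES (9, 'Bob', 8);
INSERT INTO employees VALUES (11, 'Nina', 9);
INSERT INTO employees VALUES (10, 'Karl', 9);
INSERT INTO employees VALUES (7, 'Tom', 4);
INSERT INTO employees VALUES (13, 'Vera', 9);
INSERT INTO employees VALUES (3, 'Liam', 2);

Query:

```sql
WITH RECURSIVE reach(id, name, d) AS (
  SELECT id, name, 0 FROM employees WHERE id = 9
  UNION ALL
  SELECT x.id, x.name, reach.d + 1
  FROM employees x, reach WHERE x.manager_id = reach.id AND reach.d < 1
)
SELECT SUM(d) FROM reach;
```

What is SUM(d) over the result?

Base: id=9 (Bob) at d 0.
Iteration 1: rows with manager_id in {9} -> Karl (id 10, d 1), Nina (id 11, d 1), Vera (id 13, d 1), Judy (id 15, d 1).
Iteration 2: d < 1 fails for all current rows; recursion stops.
SUM(d) = 0 + 1 + 1 + 1 + 1 = 4.

4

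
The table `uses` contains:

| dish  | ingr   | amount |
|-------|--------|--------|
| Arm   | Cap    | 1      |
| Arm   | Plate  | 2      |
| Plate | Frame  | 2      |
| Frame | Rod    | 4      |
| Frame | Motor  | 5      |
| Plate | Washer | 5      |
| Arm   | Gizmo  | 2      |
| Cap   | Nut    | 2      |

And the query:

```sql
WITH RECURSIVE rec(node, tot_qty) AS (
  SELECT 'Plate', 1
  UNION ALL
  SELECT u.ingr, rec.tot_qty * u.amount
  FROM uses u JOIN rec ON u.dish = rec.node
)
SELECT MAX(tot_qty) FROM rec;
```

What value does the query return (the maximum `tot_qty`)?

10

Base: (Plate, tot_qty=1).
Iteration 1: components of {Plate} -> Frame = 1*2 = 2, Washer = 1*5 = 5.
Iteration 2: components of {Frame,Washer} -> Motor = 2*5 = 10, Rod = 2*4 = 8.
Iteration 3: no further components; recursion stops.
tot_qty values: 1, 2, 5, 8, 10; the maximum is 10.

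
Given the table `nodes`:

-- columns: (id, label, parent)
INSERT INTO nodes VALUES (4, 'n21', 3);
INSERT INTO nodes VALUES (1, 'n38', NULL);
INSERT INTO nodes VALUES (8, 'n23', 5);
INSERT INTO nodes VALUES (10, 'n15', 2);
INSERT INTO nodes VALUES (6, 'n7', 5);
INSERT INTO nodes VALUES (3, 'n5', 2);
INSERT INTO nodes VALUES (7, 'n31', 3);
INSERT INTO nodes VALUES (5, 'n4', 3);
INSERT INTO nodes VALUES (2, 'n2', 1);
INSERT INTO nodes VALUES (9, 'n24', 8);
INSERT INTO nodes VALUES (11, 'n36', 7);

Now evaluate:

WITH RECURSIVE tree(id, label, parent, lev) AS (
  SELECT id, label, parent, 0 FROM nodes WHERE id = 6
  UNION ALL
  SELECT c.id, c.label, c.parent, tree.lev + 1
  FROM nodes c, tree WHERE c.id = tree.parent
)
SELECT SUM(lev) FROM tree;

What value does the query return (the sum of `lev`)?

Base: id=6 (n7), parent=5, lev 0.
Iteration 1: join on id=5 -> n4 (id 5, parent=3, lev 1).
Iteration 2: join on id=3 -> n5 (id 3, parent=2, lev 2).
Iteration 3: join on id=2 -> n2 (id 2, parent=1, lev 3).
Iteration 4: join on id=1 -> n38 (id 1, parent=NULL, lev 4).
Iteration 5: parent is NULL; no match; recursion stops.
SUM(lev) = 0 + 1 + 2 + 3 + 4 = 10.

10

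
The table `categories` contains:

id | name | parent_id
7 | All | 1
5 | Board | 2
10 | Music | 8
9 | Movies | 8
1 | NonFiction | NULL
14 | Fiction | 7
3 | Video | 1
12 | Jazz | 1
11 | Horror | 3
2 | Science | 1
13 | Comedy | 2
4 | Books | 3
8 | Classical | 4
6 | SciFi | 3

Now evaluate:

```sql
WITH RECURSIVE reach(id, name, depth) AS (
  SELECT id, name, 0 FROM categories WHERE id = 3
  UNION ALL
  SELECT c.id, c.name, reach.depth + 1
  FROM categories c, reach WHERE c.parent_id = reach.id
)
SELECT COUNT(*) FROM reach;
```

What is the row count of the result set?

7

Base: id=3 (Video) at depth 0.
Iteration 1: rows with parent_id in {3} -> Books (id 4, depth 1), SciFi (id 6, depth 1), Horror (id 11, depth 1).
Iteration 2: rows with parent_id in {4,6,11} -> Classical (id 8, depth 2).
Iteration 3: rows with parent_id in {8} -> Movies (id 9, depth 3), Music (id 10, depth 3).
Iteration 4: no rows with parent_id in {9,10}; recursion stops.
Total rows emitted: 7.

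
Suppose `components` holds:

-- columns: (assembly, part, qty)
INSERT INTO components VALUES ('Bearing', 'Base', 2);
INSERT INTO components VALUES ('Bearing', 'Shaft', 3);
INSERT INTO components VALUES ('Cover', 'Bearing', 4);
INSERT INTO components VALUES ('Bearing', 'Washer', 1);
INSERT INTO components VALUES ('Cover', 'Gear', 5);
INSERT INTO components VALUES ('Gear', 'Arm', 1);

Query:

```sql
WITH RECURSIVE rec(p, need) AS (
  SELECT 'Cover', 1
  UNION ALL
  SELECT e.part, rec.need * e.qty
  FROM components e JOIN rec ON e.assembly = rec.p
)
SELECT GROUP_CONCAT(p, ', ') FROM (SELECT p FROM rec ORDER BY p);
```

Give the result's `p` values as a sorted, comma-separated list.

Arm, Base, Bearing, Cover, Gear, Shaft, Washer

Base: (Cover, need=1).
Iteration 1: components of {Cover} -> Bearing = 1*4 = 4, Gear = 1*5 = 5.
Iteration 2: components of {Bearing,Gear} -> Arm = 5*1 = 5, Base = 4*2 = 8, Shaft = 4*3 = 12, Washer = 4*1 = 4.
Iteration 3: no further components; recursion stops.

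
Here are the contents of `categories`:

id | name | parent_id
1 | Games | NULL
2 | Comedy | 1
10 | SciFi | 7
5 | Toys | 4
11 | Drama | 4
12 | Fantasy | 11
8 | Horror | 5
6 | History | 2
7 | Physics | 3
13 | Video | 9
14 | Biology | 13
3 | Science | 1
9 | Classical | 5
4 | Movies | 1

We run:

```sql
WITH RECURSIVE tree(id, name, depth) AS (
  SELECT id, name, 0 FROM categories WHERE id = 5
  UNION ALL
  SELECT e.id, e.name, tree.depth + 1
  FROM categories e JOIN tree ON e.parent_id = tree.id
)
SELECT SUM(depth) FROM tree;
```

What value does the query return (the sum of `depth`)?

7

Base: id=5 (Toys) at depth 0.
Iteration 1: rows with parent_id in {5} -> Horror (id 8, depth 1), Classical (id 9, depth 1).
Iteration 2: rows with parent_id in {8,9} -> Video (id 13, depth 2).
Iteration 3: rows with parent_id in {13} -> Biology (id 14, depth 3).
Iteration 4: no rows with parent_id in {14}; recursion stops.
SUM(depth) = 0 + 1 + 1 + 2 + 3 = 7.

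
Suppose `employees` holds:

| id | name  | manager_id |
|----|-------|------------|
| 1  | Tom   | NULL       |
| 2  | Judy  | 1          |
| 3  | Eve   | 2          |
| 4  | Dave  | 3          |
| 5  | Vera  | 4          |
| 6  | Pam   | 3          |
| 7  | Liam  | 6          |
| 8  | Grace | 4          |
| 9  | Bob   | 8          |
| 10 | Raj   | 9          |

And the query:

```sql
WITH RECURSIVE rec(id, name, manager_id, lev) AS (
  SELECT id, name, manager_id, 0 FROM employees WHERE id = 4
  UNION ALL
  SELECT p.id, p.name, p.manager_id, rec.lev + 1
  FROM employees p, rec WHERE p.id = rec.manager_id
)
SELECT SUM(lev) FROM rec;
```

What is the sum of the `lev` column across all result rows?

6

Base: id=4 (Dave), manager_id=3, lev 0.
Iteration 1: join on id=3 -> Eve (id 3, manager_id=2, lev 1).
Iteration 2: join on id=2 -> Judy (id 2, manager_id=1, lev 2).
Iteration 3: join on id=1 -> Tom (id 1, manager_id=NULL, lev 3).
Iteration 4: manager_id is NULL; no match; recursion stops.
SUM(lev) = 0 + 1 + 2 + 3 = 6.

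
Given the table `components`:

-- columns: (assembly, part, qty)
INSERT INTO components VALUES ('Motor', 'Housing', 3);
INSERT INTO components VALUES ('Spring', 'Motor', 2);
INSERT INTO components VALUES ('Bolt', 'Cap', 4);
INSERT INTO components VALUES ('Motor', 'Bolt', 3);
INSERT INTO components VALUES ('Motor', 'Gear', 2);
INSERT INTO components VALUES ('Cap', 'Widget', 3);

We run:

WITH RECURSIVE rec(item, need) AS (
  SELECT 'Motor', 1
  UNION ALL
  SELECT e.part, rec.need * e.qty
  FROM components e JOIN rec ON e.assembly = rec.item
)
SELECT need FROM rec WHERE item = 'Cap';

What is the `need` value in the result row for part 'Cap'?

12

Base: (Motor, need=1).
Iteration 1: components of {Motor} -> Bolt = 1*3 = 3, Gear = 1*2 = 2, Housing = 1*3 = 3.
Iteration 2: components of {Bolt,Gear,Housing} -> Cap = 3*4 = 12.
Iteration 3: components of {Cap} -> Widget = 12*3 = 36.
Iteration 4: no further components; recursion stops.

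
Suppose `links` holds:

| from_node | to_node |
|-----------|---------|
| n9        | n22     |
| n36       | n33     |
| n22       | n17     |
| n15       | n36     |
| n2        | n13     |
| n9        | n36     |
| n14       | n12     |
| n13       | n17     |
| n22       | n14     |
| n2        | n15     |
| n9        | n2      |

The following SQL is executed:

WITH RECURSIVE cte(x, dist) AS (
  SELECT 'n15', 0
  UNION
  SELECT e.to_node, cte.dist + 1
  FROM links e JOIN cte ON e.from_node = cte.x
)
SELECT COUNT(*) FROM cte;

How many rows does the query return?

Base: (n15, dist=0).
Iteration 1: edges from {n15} -> (n36, dist=1).
Iteration 2: edges from {n36} -> (n33, dist=2).
Iteration 3: no outgoing edges from {n33}; recursion stops.
Total rows emitted: 3.

3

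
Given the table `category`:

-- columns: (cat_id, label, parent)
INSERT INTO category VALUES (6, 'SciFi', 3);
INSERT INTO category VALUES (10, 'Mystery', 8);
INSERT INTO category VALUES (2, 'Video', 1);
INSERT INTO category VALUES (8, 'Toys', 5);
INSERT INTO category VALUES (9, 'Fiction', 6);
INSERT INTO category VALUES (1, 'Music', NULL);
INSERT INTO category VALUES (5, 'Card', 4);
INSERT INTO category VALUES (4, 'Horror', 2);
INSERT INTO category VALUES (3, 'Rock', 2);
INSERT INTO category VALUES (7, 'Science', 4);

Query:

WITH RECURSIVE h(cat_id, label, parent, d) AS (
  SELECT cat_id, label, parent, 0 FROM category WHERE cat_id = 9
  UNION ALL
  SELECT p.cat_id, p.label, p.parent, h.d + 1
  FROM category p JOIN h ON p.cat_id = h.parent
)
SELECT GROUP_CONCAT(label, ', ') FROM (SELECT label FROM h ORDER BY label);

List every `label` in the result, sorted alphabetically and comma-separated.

Fiction, Music, Rock, SciFi, Video

Base: cat_id=9 (Fiction), parent=6, d 0.
Iteration 1: join on cat_id=6 -> SciFi (id 6, parent=3, d 1).
Iteration 2: join on cat_id=3 -> Rock (id 3, parent=2, d 2).
Iteration 3: join on cat_id=2 -> Video (id 2, parent=1, d 3).
Iteration 4: join on cat_id=1 -> Music (id 1, parent=NULL, d 4).
Iteration 5: parent is NULL; no match; recursion stops.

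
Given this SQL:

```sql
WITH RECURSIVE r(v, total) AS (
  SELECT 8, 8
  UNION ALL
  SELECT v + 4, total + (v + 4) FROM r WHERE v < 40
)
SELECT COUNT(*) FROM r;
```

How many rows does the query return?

9

Base: v=8, total=8.
Iteration 1: 8 < 40 holds -> v = 8 + 4 = 12, total = 8 + 12 = 20.
Iteration 2: 12 < 40 holds -> v = 12 + 4 = 16, total = 20 + 16 = 36.
Iteration 3: 16 < 40 holds -> v = 16 + 4 = 20, total = 36 + 20 = 56.
Iteration 4: 20 < 40 holds -> v = 20 + 4 = 24, total = 56 + 24 = 80.
Iteration 5: 24 < 40 holds -> v = 24 + 4 = 28, total = 80 + 28 = 108.
Iteration 6: 28 < 40 holds -> v = 28 + 4 = 32, total = 108 + 32 = 140.
Iteration 7: 32 < 40 holds -> v = 32 + 4 = 36, total = 140 + 36 = 176.
Iteration 8: 36 < 40 holds -> v = 36 + 4 = 40, total = 176 + 40 = 216.
Iteration 9: 40 < 40 fails; recursion stops.
Total rows emitted: 9.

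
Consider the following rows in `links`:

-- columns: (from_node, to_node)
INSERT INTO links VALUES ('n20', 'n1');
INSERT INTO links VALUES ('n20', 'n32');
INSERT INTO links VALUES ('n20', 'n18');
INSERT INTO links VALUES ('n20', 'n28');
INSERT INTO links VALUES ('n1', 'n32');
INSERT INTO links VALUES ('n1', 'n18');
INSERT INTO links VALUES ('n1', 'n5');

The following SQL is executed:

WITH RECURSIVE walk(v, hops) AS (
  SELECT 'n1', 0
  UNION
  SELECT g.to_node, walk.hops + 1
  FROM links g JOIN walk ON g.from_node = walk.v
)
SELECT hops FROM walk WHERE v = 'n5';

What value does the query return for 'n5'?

1

Base: (n1, hops=0).
Iteration 1: edges from {n1} -> (n18, hops=1), (n32, hops=1), (n5, hops=1).
Iteration 2: no outgoing edges from {n18,n32,n5}; recursion stops.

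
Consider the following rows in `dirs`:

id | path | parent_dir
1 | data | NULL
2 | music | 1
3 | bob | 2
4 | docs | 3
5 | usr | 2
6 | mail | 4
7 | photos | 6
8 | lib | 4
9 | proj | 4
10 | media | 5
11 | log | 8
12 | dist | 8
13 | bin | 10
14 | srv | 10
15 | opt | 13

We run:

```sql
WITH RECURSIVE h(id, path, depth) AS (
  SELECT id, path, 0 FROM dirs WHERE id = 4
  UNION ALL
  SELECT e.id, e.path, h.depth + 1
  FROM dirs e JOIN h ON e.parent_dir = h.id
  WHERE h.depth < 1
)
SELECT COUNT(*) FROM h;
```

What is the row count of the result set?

4

Base: id=4 (docs) at depth 0.
Iteration 1: rows with parent_dir in {4} -> mail (id 6, depth 1), lib (id 8, depth 1), proj (id 9, depth 1).
Iteration 2: depth < 1 fails for all current rows; recursion stops.
Total rows emitted: 4.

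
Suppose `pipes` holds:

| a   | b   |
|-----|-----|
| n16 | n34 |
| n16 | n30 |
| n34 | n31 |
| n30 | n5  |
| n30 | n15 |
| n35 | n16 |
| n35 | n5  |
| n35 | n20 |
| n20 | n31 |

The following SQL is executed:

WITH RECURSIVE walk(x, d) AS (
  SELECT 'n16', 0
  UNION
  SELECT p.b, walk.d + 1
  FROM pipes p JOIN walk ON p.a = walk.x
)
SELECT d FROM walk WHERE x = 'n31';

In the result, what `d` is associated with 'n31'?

2

Base: (n16, d=0).
Iteration 1: edges from {n16} -> (n30, d=1), (n34, d=1).
Iteration 2: edges from {n30,n34} -> (n15, d=2), (n31, d=2), (n5, d=2).
Iteration 3: no outgoing edges from {n15,n31,n5}; recursion stops.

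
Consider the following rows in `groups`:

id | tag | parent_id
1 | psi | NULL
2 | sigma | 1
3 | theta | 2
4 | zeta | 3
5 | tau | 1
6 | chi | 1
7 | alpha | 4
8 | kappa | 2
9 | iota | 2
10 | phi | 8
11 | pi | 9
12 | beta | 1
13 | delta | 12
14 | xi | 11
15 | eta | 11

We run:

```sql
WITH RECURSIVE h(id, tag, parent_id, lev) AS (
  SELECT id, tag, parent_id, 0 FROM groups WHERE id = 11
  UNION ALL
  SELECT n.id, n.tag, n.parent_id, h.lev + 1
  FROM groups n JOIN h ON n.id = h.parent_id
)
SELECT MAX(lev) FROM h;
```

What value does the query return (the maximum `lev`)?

3

Base: id=11 (pi), parent_id=9, lev 0.
Iteration 1: join on id=9 -> iota (id 9, parent_id=2, lev 1).
Iteration 2: join on id=2 -> sigma (id 2, parent_id=1, lev 2).
Iteration 3: join on id=1 -> psi (id 1, parent_id=NULL, lev 3).
Iteration 4: parent_id is NULL; no match; recursion stops.
lev values: 0, 1, 2, 3; the maximum is 3.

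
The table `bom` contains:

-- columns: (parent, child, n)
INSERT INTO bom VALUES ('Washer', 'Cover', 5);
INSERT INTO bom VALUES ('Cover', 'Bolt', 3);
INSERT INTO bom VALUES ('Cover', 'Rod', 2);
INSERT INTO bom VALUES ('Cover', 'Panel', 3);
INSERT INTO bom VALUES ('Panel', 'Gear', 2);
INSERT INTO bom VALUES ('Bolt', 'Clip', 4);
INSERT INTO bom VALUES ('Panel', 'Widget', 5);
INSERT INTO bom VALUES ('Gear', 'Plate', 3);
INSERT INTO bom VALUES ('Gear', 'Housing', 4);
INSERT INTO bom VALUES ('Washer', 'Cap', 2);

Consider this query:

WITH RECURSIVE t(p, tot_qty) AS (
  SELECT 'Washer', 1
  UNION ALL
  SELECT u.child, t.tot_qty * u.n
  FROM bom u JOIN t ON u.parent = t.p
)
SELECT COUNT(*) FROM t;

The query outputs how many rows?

Base: (Washer, tot_qty=1).
Iteration 1: components of {Washer} -> Cap = 1*2 = 2, Cover = 1*5 = 5.
Iteration 2: components of {Cap,Cover} -> Bolt = 5*3 = 15, Panel = 5*3 = 15, Rod = 5*2 = 10.
Iteration 3: components of {Bolt,Panel,Rod} -> Clip = 15*4 = 60, Gear = 15*2 = 30, Widget = 15*5 = 75.
Iteration 4: components of {Clip,Gear,Widget} -> Housing = 30*4 = 120, Plate = 30*3 = 90.
Iteration 5: no further components; recursion stops.
Total rows emitted: 11.

11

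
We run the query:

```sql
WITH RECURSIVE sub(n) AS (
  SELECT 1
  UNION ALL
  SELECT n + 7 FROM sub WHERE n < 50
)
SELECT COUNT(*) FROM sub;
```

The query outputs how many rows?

8

Base: n=1.
Iteration 1: 1 < 50 holds -> n = 1 + 7 = 8.
Iteration 2: 8 < 50 holds -> n = 8 + 7 = 15.
Iteration 3: 15 < 50 holds -> n = 15 + 7 = 22.
Iteration 4: 22 < 50 holds -> n = 22 + 7 = 29.
Iteration 5: 29 < 50 holds -> n = 29 + 7 = 36.
Iteration 6: 36 < 50 holds -> n = 36 + 7 = 43.
Iteration 7: 43 < 50 holds -> n = 43 + 7 = 50.
Iteration 8: 50 < 50 fails; recursion stops.
Total rows emitted: 8.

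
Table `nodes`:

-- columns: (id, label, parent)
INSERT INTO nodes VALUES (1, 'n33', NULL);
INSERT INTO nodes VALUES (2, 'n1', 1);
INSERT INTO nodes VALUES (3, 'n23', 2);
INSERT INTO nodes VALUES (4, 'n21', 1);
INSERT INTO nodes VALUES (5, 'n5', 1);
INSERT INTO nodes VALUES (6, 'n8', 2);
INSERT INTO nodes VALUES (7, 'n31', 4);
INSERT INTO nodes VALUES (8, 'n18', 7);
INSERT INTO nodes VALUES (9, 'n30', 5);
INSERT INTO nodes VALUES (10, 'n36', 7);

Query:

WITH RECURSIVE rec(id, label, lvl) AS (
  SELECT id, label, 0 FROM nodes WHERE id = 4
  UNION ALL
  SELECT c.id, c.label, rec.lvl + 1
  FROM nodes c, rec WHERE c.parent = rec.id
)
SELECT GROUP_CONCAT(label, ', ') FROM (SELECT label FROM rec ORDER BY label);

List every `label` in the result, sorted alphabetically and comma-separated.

n18, n21, n31, n36

Base: id=4 (n21) at lvl 0.
Iteration 1: rows with parent in {4} -> n31 (id 7, lvl 1).
Iteration 2: rows with parent in {7} -> n18 (id 8, lvl 2), n36 (id 10, lvl 2).
Iteration 3: no rows with parent in {8,10}; recursion stops.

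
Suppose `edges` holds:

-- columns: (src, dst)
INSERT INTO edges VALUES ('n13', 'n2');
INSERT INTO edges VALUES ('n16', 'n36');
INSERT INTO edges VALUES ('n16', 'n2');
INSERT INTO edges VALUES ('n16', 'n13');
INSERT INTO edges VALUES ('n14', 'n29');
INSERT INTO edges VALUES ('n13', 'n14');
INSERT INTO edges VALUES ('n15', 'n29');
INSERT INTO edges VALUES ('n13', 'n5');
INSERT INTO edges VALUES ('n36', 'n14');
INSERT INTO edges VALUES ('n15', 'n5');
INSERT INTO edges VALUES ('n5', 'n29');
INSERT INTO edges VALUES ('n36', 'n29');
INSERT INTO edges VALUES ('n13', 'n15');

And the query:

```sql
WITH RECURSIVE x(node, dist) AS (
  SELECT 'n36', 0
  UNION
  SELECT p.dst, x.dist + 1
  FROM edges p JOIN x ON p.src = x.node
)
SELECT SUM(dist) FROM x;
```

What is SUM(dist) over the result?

Base: (n36, dist=0).
Iteration 1: edges from {n36} -> (n14, dist=1), (n29, dist=1).
Iteration 2: edges from {n14,n29} -> (n29, dist=2).
Iteration 3: no outgoing edges from {n29}; recursion stops.
SUM(dist) = 0 + 1 + 1 + 2 = 4.

4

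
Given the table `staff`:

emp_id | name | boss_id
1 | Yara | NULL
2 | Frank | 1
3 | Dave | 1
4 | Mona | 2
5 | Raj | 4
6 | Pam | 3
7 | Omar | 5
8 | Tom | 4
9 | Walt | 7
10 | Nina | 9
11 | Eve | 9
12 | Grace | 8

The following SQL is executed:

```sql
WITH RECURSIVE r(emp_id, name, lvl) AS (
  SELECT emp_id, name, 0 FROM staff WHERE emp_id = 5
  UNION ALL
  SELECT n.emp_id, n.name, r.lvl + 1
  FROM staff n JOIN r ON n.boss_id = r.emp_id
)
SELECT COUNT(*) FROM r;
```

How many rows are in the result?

Base: emp_id=5 (Raj) at lvl 0.
Iteration 1: rows with boss_id in {5} -> Omar (id 7, lvl 1).
Iteration 2: rows with boss_id in {7} -> Walt (id 9, lvl 2).
Iteration 3: rows with boss_id in {9} -> Nina (id 10, lvl 3), Eve (id 11, lvl 3).
Iteration 4: no rows with boss_id in {10,11}; recursion stops.
Total rows emitted: 5.

5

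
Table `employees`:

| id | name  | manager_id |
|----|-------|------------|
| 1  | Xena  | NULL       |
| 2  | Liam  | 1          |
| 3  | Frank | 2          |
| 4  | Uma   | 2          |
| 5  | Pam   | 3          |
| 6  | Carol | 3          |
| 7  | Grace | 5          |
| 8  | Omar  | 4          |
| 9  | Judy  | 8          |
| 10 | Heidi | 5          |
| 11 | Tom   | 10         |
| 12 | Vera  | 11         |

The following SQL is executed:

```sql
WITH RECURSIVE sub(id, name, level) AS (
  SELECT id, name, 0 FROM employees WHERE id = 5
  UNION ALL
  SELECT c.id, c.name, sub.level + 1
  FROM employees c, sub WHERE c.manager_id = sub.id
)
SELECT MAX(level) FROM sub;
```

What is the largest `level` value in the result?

3

Base: id=5 (Pam) at level 0.
Iteration 1: rows with manager_id in {5} -> Grace (id 7, level 1), Heidi (id 10, level 1).
Iteration 2: rows with manager_id in {7,10} -> Tom (id 11, level 2).
Iteration 3: rows with manager_id in {11} -> Vera (id 12, level 3).
Iteration 4: no rows with manager_id in {12}; recursion stops.
level values: 0, 1, 1, 2, 3; the maximum is 3.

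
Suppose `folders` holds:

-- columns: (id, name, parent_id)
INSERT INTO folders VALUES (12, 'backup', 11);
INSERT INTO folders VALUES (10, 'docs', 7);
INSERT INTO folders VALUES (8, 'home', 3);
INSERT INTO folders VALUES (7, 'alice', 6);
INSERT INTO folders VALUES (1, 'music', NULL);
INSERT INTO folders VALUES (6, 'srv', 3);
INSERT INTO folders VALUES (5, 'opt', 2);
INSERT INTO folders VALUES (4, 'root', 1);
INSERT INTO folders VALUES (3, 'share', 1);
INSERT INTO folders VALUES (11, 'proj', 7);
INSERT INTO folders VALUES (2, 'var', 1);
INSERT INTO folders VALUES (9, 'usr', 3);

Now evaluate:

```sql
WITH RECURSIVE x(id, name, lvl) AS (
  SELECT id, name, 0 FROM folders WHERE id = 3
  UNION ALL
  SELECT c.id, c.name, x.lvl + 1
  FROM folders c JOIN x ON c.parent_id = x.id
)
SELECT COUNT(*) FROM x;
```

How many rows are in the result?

Base: id=3 (share) at lvl 0.
Iteration 1: rows with parent_id in {3} -> srv (id 6, lvl 1), home (id 8, lvl 1), usr (id 9, lvl 1).
Iteration 2: rows with parent_id in {6,8,9} -> alice (id 7, lvl 2).
Iteration 3: rows with parent_id in {7} -> docs (id 10, lvl 3), proj (id 11, lvl 3).
Iteration 4: rows with parent_id in {10,11} -> backup (id 12, lvl 4).
Iteration 5: no rows with parent_id in {12}; recursion stops.
Total rows emitted: 8.

8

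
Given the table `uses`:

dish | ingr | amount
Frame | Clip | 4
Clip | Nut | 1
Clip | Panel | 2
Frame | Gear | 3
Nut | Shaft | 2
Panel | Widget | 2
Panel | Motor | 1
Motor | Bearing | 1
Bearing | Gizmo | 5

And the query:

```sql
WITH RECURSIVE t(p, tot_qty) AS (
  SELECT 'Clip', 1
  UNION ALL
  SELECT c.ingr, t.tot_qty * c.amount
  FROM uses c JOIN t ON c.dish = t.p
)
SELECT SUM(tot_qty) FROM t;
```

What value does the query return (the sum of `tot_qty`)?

24

Base: (Clip, tot_qty=1).
Iteration 1: components of {Clip} -> Nut = 1*1 = 1, Panel = 1*2 = 2.
Iteration 2: components of {Nut,Panel} -> Motor = 2*1 = 2, Shaft = 1*2 = 2, Widget = 2*2 = 4.
Iteration 3: components of {Motor,Shaft,Widget} -> Bearing = 2*1 = 2.
Iteration 4: components of {Bearing} -> Gizmo = 2*5 = 10.
Iteration 5: no further components; recursion stops.
SUM(tot_qty) = 1 + 1 + 2 + 2 + 4 + 2 + 2 + 10 = 24.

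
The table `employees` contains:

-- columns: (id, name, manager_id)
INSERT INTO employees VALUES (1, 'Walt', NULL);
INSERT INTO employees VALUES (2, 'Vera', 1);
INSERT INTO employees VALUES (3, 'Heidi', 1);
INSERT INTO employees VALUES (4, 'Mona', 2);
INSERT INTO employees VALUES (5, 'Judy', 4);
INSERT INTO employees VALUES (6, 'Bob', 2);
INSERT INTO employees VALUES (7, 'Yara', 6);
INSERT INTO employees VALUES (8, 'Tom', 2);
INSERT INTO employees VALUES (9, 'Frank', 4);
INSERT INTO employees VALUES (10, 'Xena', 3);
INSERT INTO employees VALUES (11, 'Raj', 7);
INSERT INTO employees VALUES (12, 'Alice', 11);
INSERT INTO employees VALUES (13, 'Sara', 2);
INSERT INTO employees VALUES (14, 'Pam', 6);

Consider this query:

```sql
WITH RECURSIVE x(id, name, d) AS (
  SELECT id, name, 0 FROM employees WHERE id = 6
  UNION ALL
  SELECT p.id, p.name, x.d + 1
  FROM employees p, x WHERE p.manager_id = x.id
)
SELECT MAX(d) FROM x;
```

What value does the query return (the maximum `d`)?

Base: id=6 (Bob) at d 0.
Iteration 1: rows with manager_id in {6} -> Yara (id 7, d 1), Pam (id 14, d 1).
Iteration 2: rows with manager_id in {7,14} -> Raj (id 11, d 2).
Iteration 3: rows with manager_id in {11} -> Alice (id 12, d 3).
Iteration 4: no rows with manager_id in {12}; recursion stops.
d values: 0, 1, 1, 2, 3; the maximum is 3.

3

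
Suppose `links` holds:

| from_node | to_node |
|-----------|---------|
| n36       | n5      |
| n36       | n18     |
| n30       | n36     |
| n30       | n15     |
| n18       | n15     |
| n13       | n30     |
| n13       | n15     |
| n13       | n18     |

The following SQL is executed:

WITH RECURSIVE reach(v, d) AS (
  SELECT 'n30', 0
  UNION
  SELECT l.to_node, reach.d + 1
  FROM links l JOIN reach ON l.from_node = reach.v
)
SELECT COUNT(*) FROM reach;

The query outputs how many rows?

6

Base: (n30, d=0).
Iteration 1: edges from {n30} -> (n15, d=1), (n36, d=1).
Iteration 2: edges from {n15,n36} -> (n18, d=2), (n5, d=2).
Iteration 3: edges from {n18,n5} -> (n15, d=3).
Iteration 4: no outgoing edges from {n15}; recursion stops.
Total rows emitted: 6.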